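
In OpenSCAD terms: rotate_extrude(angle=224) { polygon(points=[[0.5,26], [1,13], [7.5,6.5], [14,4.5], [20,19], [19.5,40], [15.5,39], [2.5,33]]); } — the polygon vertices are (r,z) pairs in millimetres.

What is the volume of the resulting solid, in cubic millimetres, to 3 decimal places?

Profile (r,z), 8 vertices: (0.5,26) (1,13) (7.5,6.5) (14,4.5) (20,19) (19.5,40) (15.5,39) (2.5,33)
edge 0: (0.5,26)→(1,13)  cross = 0.5·13 − 1·26 = -19.5000; (r_i+r_j)·cross = 1.5·-19.5000 = -29.2500
edge 1: (1,13)→(7.5,6.5)  cross = 1·6.5 − 7.5·13 = -91.0000; (r_i+r_j)·cross = 8.5·-91.0000 = -773.5000
edge 2: (7.5,6.5)→(14,4.5)  cross = 7.5·4.5 − 14·6.5 = -57.2500; (r_i+r_j)·cross = 21.5·-57.2500 = -1230.8750
edge 3: (14,4.5)→(20,19)  cross = 14·19 − 20·4.5 = 176.0000; (r_i+r_j)·cross = 34·176.0000 = 5984.0000
edge 4: (20,19)→(19.5,40)  cross = 20·40 − 19.5·19 = 429.5000; (r_i+r_j)·cross = 39.5·429.5000 = 16965.2500
edge 5: (19.5,40)→(15.5,39)  cross = 19.5·39 − 15.5·40 = 140.5000; (r_i+r_j)·cross = 35·140.5000 = 4917.5000
edge 6: (15.5,39)→(2.5,33)  cross = 15.5·33 − 2.5·39 = 414.0000; (r_i+r_j)·cross = 18·414.0000 = 7452.0000
edge 7: (2.5,33)→(0.5,26)  cross = 2.5·26 − 0.5·33 = 48.5000; (r_i+r_j)·cross = 3·48.5000 = 145.5000
Σcross = 1040.7500 → A = |Σcross|/2 = 520.3750 mm²
Σ(r_i+r_j)·cross = 33430.6250 → first moment M = |Σ|/6 = 5571.7708
R_c = M/A = 5571.7708/520.3750 = 10.7072 mm
θ = 224° = 3.909538 rad
V = θ·R_c·A = 3.909538·10.7072·520.3750 = 21783.047 mm³

Volume = 21783.047 mm³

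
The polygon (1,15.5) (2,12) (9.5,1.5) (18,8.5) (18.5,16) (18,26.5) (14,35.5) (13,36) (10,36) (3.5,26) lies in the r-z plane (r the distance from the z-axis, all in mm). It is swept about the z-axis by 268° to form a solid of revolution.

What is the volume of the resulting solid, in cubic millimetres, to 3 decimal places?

Volume = 20614.250 mm³

Profile (r,z), 10 vertices: (1,15.5) (2,12) (9.5,1.5) (18,8.5) (18.5,16) (18,26.5) (14,35.5) (13,36) (10,36) (3.5,26)
edge 0: (1,15.5)→(2,12)  cross = 1·12 − 2·15.5 = -19.0000; (r_i+r_j)·cross = 3·-19.0000 = -57.0000
edge 1: (2,12)→(9.5,1.5)  cross = 2·1.5 − 9.5·12 = -111.0000; (r_i+r_j)·cross = 11.5·-111.0000 = -1276.5000
edge 2: (9.5,1.5)→(18,8.5)  cross = 9.5·8.5 − 18·1.5 = 53.7500; (r_i+r_j)·cross = 27.5·53.7500 = 1478.1250
edge 3: (18,8.5)→(18.5,16)  cross = 18·16 − 18.5·8.5 = 130.7500; (r_i+r_j)·cross = 36.5·130.7500 = 4772.3750
edge 4: (18.5,16)→(18,26.5)  cross = 18.5·26.5 − 18·16 = 202.2500; (r_i+r_j)·cross = 36.5·202.2500 = 7382.1250
edge 5: (18,26.5)→(14,35.5)  cross = 18·35.5 − 14·26.5 = 268.0000; (r_i+r_j)·cross = 32·268.0000 = 8576.0000
edge 6: (14,35.5)→(13,36)  cross = 14·36 − 13·35.5 = 42.5000; (r_i+r_j)·cross = 27·42.5000 = 1147.5000
edge 7: (13,36)→(10,36)  cross = 13·36 − 10·36 = 108.0000; (r_i+r_j)·cross = 23·108.0000 = 2484.0000
edge 8: (10,36)→(3.5,26)  cross = 10·26 − 3.5·36 = 134.0000; (r_i+r_j)·cross = 13.5·134.0000 = 1809.0000
edge 9: (3.5,26)→(1,15.5)  cross = 3.5·15.5 − 1·26 = 28.2500; (r_i+r_j)·cross = 4.5·28.2500 = 127.1250
Σcross = 837.5000 → A = |Σcross|/2 = 418.7500 mm²
Σ(r_i+r_j)·cross = 26442.7500 → first moment M = |Σ|/6 = 4407.1250
R_c = M/A = 4407.1250/418.7500 = 10.5245 mm
θ = 268° = 4.677482 rad
V = θ·R_c·A = 4.677482·10.5245·418.7500 = 20614.250 mm³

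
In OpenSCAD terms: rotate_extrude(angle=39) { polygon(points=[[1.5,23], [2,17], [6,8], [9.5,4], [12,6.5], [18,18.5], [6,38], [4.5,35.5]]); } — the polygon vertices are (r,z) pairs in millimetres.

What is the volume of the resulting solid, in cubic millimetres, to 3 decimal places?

Volume = 1857.614 mm³

Profile (r,z), 8 vertices: (1.5,23) (2,17) (6,8) (9.5,4) (12,6.5) (18,18.5) (6,38) (4.5,35.5)
edge 0: (1.5,23)→(2,17)  cross = 1.5·17 − 2·23 = -20.5000; (r_i+r_j)·cross = 3.5·-20.5000 = -71.7500
edge 1: (2,17)→(6,8)  cross = 2·8 − 6·17 = -86.0000; (r_i+r_j)·cross = 8·-86.0000 = -688.0000
edge 2: (6,8)→(9.5,4)  cross = 6·4 − 9.5·8 = -52.0000; (r_i+r_j)·cross = 15.5·-52.0000 = -806.0000
edge 3: (9.5,4)→(12,6.5)  cross = 9.5·6.5 − 12·4 = 13.7500; (r_i+r_j)·cross = 21.5·13.7500 = 295.6250
edge 4: (12,6.5)→(18,18.5)  cross = 12·18.5 − 18·6.5 = 105.0000; (r_i+r_j)·cross = 30·105.0000 = 3150.0000
edge 5: (18,18.5)→(6,38)  cross = 18·38 − 6·18.5 = 573.0000; (r_i+r_j)·cross = 24·573.0000 = 13752.0000
edge 6: (6,38)→(4.5,35.5)  cross = 6·35.5 − 4.5·38 = 42.0000; (r_i+r_j)·cross = 10.5·42.0000 = 441.0000
edge 7: (4.5,35.5)→(1.5,23)  cross = 4.5·23 − 1.5·35.5 = 50.2500; (r_i+r_j)·cross = 6·50.2500 = 301.5000
Σcross = 625.5000 → A = |Σcross|/2 = 312.7500 mm²
Σ(r_i+r_j)·cross = 16374.3750 → first moment M = |Σ|/6 = 2729.0625
R_c = M/A = 2729.0625/312.7500 = 8.7260 mm
θ = 39° = 0.680678 rad
V = θ·R_c·A = 0.680678·8.7260·312.7500 = 1857.614 mm³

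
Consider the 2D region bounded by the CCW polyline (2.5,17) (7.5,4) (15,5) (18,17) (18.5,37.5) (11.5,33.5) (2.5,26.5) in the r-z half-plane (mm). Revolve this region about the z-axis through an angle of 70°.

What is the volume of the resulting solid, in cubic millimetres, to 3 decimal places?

Profile (r,z), 7 vertices: (2.5,17) (7.5,4) (15,5) (18,17) (18.5,37.5) (11.5,33.5) (2.5,26.5)
edge 0: (2.5,17)→(7.5,4)  cross = 2.5·4 − 7.5·17 = -117.5000; (r_i+r_j)·cross = 10·-117.5000 = -1175.0000
edge 1: (7.5,4)→(15,5)  cross = 7.5·5 − 15·4 = -22.5000; (r_i+r_j)·cross = 22.5·-22.5000 = -506.2500
edge 2: (15,5)→(18,17)  cross = 15·17 − 18·5 = 165.0000; (r_i+r_j)·cross = 33·165.0000 = 5445.0000
edge 3: (18,17)→(18.5,37.5)  cross = 18·37.5 − 18.5·17 = 360.5000; (r_i+r_j)·cross = 36.5·360.5000 = 13158.2500
edge 4: (18.5,37.5)→(11.5,33.5)  cross = 18.5·33.5 − 11.5·37.5 = 188.5000; (r_i+r_j)·cross = 30·188.5000 = 5655.0000
edge 5: (11.5,33.5)→(2.5,26.5)  cross = 11.5·26.5 − 2.5·33.5 = 221.0000; (r_i+r_j)·cross = 14·221.0000 = 3094.0000
edge 6: (2.5,26.5)→(2.5,17)  cross = 2.5·17 − 2.5·26.5 = -23.7500; (r_i+r_j)·cross = 5·-23.7500 = -118.7500
Σcross = 771.2500 → A = |Σcross|/2 = 385.6250 mm²
Σ(r_i+r_j)·cross = 25552.2500 → first moment M = |Σ|/6 = 4258.7083
R_c = M/A = 4258.7083/385.6250 = 11.0437 mm
θ = 70° = 1.221730 rad
V = θ·R_c·A = 1.221730·11.0437·385.6250 = 5202.994 mm³

Volume = 5202.994 mm³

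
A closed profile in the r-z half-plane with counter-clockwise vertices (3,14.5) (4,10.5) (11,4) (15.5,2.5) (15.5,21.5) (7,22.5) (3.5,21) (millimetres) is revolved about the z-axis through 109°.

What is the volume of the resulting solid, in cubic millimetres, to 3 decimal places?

Profile (r,z), 7 vertices: (3,14.5) (4,10.5) (11,4) (15.5,2.5) (15.5,21.5) (7,22.5) (3.5,21)
edge 0: (3,14.5)→(4,10.5)  cross = 3·10.5 − 4·14.5 = -26.5000; (r_i+r_j)·cross = 7·-26.5000 = -185.5000
edge 1: (4,10.5)→(11,4)  cross = 4·4 − 11·10.5 = -99.5000; (r_i+r_j)·cross = 15·-99.5000 = -1492.5000
edge 2: (11,4)→(15.5,2.5)  cross = 11·2.5 − 15.5·4 = -34.5000; (r_i+r_j)·cross = 26.5·-34.5000 = -914.2500
edge 3: (15.5,2.5)→(15.5,21.5)  cross = 15.5·21.5 − 15.5·2.5 = 294.5000; (r_i+r_j)·cross = 31·294.5000 = 9129.5000
edge 4: (15.5,21.5)→(7,22.5)  cross = 15.5·22.5 − 7·21.5 = 198.2500; (r_i+r_j)·cross = 22.5·198.2500 = 4460.6250
edge 5: (7,22.5)→(3.5,21)  cross = 7·21 − 3.5·22.5 = 68.2500; (r_i+r_j)·cross = 10.5·68.2500 = 716.6250
edge 6: (3.5,21)→(3,14.5)  cross = 3.5·14.5 − 3·21 = -12.2500; (r_i+r_j)·cross = 6.5·-12.2500 = -79.6250
Σcross = 388.2500 → A = |Σcross|/2 = 194.1250 mm²
Σ(r_i+r_j)·cross = 11634.8750 → first moment M = |Σ|/6 = 1939.1458
R_c = M/A = 1939.1458/194.1250 = 9.9892 mm
θ = 109° = 1.902409 rad
V = θ·R_c·A = 1.902409·9.9892·194.1250 = 3689.048 mm³

Volume = 3689.048 mm³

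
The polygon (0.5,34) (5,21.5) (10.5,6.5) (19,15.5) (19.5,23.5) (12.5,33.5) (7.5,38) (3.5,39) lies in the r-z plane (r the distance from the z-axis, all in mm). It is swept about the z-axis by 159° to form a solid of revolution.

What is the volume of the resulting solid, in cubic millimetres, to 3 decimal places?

Volume = 9699.691 mm³

Profile (r,z), 8 vertices: (0.5,34) (5,21.5) (10.5,6.5) (19,15.5) (19.5,23.5) (12.5,33.5) (7.5,38) (3.5,39)
edge 0: (0.5,34)→(5,21.5)  cross = 0.5·21.5 − 5·34 = -159.2500; (r_i+r_j)·cross = 5.5·-159.2500 = -875.8750
edge 1: (5,21.5)→(10.5,6.5)  cross = 5·6.5 − 10.5·21.5 = -193.2500; (r_i+r_j)·cross = 15.5·-193.2500 = -2995.3750
edge 2: (10.5,6.5)→(19,15.5)  cross = 10.5·15.5 − 19·6.5 = 39.2500; (r_i+r_j)·cross = 29.5·39.2500 = 1157.8750
edge 3: (19,15.5)→(19.5,23.5)  cross = 19·23.5 − 19.5·15.5 = 144.2500; (r_i+r_j)·cross = 38.5·144.2500 = 5553.6250
edge 4: (19.5,23.5)→(12.5,33.5)  cross = 19.5·33.5 − 12.5·23.5 = 359.5000; (r_i+r_j)·cross = 32·359.5000 = 11504.0000
edge 5: (12.5,33.5)→(7.5,38)  cross = 12.5·38 − 7.5·33.5 = 223.7500; (r_i+r_j)·cross = 20·223.7500 = 4475.0000
edge 6: (7.5,38)→(3.5,39)  cross = 7.5·39 − 3.5·38 = 159.5000; (r_i+r_j)·cross = 11·159.5000 = 1754.5000
edge 7: (3.5,39)→(0.5,34)  cross = 3.5·34 − 0.5·39 = 99.5000; (r_i+r_j)·cross = 4·99.5000 = 398.0000
Σcross = 673.2500 → A = |Σcross|/2 = 336.6250 mm²
Σ(r_i+r_j)·cross = 20971.7500 → first moment M = |Σ|/6 = 3495.2917
R_c = M/A = 3495.2917/336.6250 = 10.3833 mm
θ = 159° = 2.775074 rad
V = θ·R_c·A = 2.775074·10.3833·336.6250 = 9699.691 mm³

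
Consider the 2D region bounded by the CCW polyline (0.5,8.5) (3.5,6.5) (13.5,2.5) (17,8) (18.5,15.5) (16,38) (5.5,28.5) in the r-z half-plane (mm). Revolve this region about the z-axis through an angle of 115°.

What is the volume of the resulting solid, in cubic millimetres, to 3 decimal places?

Profile (r,z), 7 vertices: (0.5,8.5) (3.5,6.5) (13.5,2.5) (17,8) (18.5,15.5) (16,38) (5.5,28.5)
edge 0: (0.5,8.5)→(3.5,6.5)  cross = 0.5·6.5 − 3.5·8.5 = -26.5000; (r_i+r_j)·cross = 4·-26.5000 = -106.0000
edge 1: (3.5,6.5)→(13.5,2.5)  cross = 3.5·2.5 − 13.5·6.5 = -79.0000; (r_i+r_j)·cross = 17·-79.0000 = -1343.0000
edge 2: (13.5,2.5)→(17,8)  cross = 13.5·8 − 17·2.5 = 65.5000; (r_i+r_j)·cross = 30.5·65.5000 = 1997.7500
edge 3: (17,8)→(18.5,15.5)  cross = 17·15.5 − 18.5·8 = 115.5000; (r_i+r_j)·cross = 35.5·115.5000 = 4100.2500
edge 4: (18.5,15.5)→(16,38)  cross = 18.5·38 − 16·15.5 = 455.0000; (r_i+r_j)·cross = 34.5·455.0000 = 15697.5000
edge 5: (16,38)→(5.5,28.5)  cross = 16·28.5 − 5.5·38 = 247.0000; (r_i+r_j)·cross = 21.5·247.0000 = 5310.5000
edge 6: (5.5,28.5)→(0.5,8.5)  cross = 5.5·8.5 − 0.5·28.5 = 32.5000; (r_i+r_j)·cross = 6·32.5000 = 195.0000
Σcross = 810.0000 → A = |Σcross|/2 = 405.0000 mm²
Σ(r_i+r_j)·cross = 25852.0000 → first moment M = |Σ|/6 = 4308.6667
R_c = M/A = 4308.6667/405.0000 = 10.6387 mm
θ = 115° = 2.007129 rad
V = θ·R_c·A = 2.007129·10.6387·405.0000 = 8648.048 mm³

Volume = 8648.048 mm³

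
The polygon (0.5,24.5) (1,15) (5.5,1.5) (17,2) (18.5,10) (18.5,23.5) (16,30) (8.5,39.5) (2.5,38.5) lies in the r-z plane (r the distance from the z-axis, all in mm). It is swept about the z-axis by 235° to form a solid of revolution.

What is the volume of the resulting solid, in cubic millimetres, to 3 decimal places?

Profile (r,z), 9 vertices: (0.5,24.5) (1,15) (5.5,1.5) (17,2) (18.5,10) (18.5,23.5) (16,30) (8.5,39.5) (2.5,38.5)
edge 0: (0.5,24.5)→(1,15)  cross = 0.5·15 − 1·24.5 = -17.0000; (r_i+r_j)·cross = 1.5·-17.0000 = -25.5000
edge 1: (1,15)→(5.5,1.5)  cross = 1·1.5 − 5.5·15 = -81.0000; (r_i+r_j)·cross = 6.5·-81.0000 = -526.5000
edge 2: (5.5,1.5)→(17,2)  cross = 5.5·2 − 17·1.5 = -14.5000; (r_i+r_j)·cross = 22.5·-14.5000 = -326.2500
edge 3: (17,2)→(18.5,10)  cross = 17·10 − 18.5·2 = 133.0000; (r_i+r_j)·cross = 35.5·133.0000 = 4721.5000
edge 4: (18.5,10)→(18.5,23.5)  cross = 18.5·23.5 − 18.5·10 = 249.7500; (r_i+r_j)·cross = 37·249.7500 = 9240.7500
edge 5: (18.5,23.5)→(16,30)  cross = 18.5·30 − 16·23.5 = 179.0000; (r_i+r_j)·cross = 34.5·179.0000 = 6175.5000
edge 6: (16,30)→(8.5,39.5)  cross = 16·39.5 − 8.5·30 = 377.0000; (r_i+r_j)·cross = 24.5·377.0000 = 9236.5000
edge 7: (8.5,39.5)→(2.5,38.5)  cross = 8.5·38.5 − 2.5·39.5 = 228.5000; (r_i+r_j)·cross = 11·228.5000 = 2513.5000
edge 8: (2.5,38.5)→(0.5,24.5)  cross = 2.5·24.5 − 0.5·38.5 = 42.0000; (r_i+r_j)·cross = 3·42.0000 = 126.0000
Σcross = 1096.7500 → A = |Σcross|/2 = 548.3750 mm²
Σ(r_i+r_j)·cross = 31135.5000 → first moment M = |Σ|/6 = 5189.2500
R_c = M/A = 5189.2500/548.3750 = 9.4630 mm
θ = 235° = 4.101524 rad
V = θ·R_c·A = 4.101524·9.4630·548.3750 = 21283.832 mm³

Volume = 21283.832 mm³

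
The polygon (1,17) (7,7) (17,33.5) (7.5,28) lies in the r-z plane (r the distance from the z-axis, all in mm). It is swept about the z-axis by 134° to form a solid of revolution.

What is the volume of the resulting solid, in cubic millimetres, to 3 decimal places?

Volume = 3207.242 mm³

Profile (r,z), 4 vertices: (1,17) (7,7) (17,33.5) (7.5,28)
edge 0: (1,17)→(7,7)  cross = 1·7 − 7·17 = -112.0000; (r_i+r_j)·cross = 8·-112.0000 = -896.0000
edge 1: (7,7)→(17,33.5)  cross = 7·33.5 − 17·7 = 115.5000; (r_i+r_j)·cross = 24·115.5000 = 2772.0000
edge 2: (17,33.5)→(7.5,28)  cross = 17·28 − 7.5·33.5 = 224.7500; (r_i+r_j)·cross = 24.5·224.7500 = 5506.3750
edge 3: (7.5,28)→(1,17)  cross = 7.5·17 − 1·28 = 99.5000; (r_i+r_j)·cross = 8.5·99.5000 = 845.7500
Σcross = 327.7500 → A = |Σcross|/2 = 163.8750 mm²
Σ(r_i+r_j)·cross = 8228.1250 → first moment M = |Σ|/6 = 1371.3542
R_c = M/A = 1371.3542/163.8750 = 8.3683 mm
θ = 134° = 2.338741 rad
V = θ·R_c·A = 2.338741·8.3683·163.8750 = 3207.242 mm³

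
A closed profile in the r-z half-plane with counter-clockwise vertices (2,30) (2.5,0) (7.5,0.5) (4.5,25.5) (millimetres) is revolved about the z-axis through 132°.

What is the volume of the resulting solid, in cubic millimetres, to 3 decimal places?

Volume = 955.707 mm³

Profile (r,z), 4 vertices: (2,30) (2.5,0) (7.5,0.5) (4.5,25.5)
edge 0: (2,30)→(2.5,0)  cross = 2·0 − 2.5·30 = -75.0000; (r_i+r_j)·cross = 4.5·-75.0000 = -337.5000
edge 1: (2.5,0)→(7.5,0.5)  cross = 2.5·0.5 − 7.5·0 = 1.2500; (r_i+r_j)·cross = 10·1.2500 = 12.5000
edge 2: (7.5,0.5)→(4.5,25.5)  cross = 7.5·25.5 − 4.5·0.5 = 189.0000; (r_i+r_j)·cross = 12·189.0000 = 2268.0000
edge 3: (4.5,25.5)→(2,30)  cross = 4.5·30 − 2·25.5 = 84.0000; (r_i+r_j)·cross = 6.5·84.0000 = 546.0000
Σcross = 199.2500 → A = |Σcross|/2 = 99.6250 mm²
Σ(r_i+r_j)·cross = 2489.0000 → first moment M = |Σ|/6 = 414.8333
R_c = M/A = 414.8333/99.6250 = 4.1639 mm
θ = 132° = 2.303835 rad
V = θ·R_c·A = 2.303835·4.1639·99.6250 = 955.707 mm³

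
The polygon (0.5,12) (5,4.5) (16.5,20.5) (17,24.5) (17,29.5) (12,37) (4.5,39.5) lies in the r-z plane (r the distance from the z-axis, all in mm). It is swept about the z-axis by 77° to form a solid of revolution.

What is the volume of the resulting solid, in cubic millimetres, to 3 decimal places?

Volume = 4091.598 mm³

Profile (r,z), 7 vertices: (0.5,12) (5,4.5) (16.5,20.5) (17,24.5) (17,29.5) (12,37) (4.5,39.5)
edge 0: (0.5,12)→(5,4.5)  cross = 0.5·4.5 − 5·12 = -57.7500; (r_i+r_j)·cross = 5.5·-57.7500 = -317.6250
edge 1: (5,4.5)→(16.5,20.5)  cross = 5·20.5 − 16.5·4.5 = 28.2500; (r_i+r_j)·cross = 21.5·28.2500 = 607.3750
edge 2: (16.5,20.5)→(17,24.5)  cross = 16.5·24.5 − 17·20.5 = 55.7500; (r_i+r_j)·cross = 33.5·55.7500 = 1867.6250
edge 3: (17,24.5)→(17,29.5)  cross = 17·29.5 − 17·24.5 = 85.0000; (r_i+r_j)·cross = 34·85.0000 = 2890.0000
edge 4: (17,29.5)→(12,37)  cross = 17·37 − 12·29.5 = 275.0000; (r_i+r_j)·cross = 29·275.0000 = 7975.0000
edge 5: (12,37)→(4.5,39.5)  cross = 12·39.5 − 4.5·37 = 307.5000; (r_i+r_j)·cross = 16.5·307.5000 = 5073.7500
edge 6: (4.5,39.5)→(0.5,12)  cross = 4.5·12 − 0.5·39.5 = 34.2500; (r_i+r_j)·cross = 5·34.2500 = 171.2500
Σcross = 728.0000 → A = |Σcross|/2 = 364.0000 mm²
Σ(r_i+r_j)·cross = 18267.3750 → first moment M = |Σ|/6 = 3044.5625
R_c = M/A = 3044.5625/364.0000 = 8.3642 mm
θ = 77° = 1.343904 rad
V = θ·R_c·A = 1.343904·8.3642·364.0000 = 4091.598 mm³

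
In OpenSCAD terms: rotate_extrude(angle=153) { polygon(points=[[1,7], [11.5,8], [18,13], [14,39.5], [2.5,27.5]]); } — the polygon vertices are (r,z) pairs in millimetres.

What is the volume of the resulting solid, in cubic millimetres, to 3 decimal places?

Profile (r,z), 5 vertices: (1,7) (11.5,8) (18,13) (14,39.5) (2.5,27.5)
edge 0: (1,7)→(11.5,8)  cross = 1·8 − 11.5·7 = -72.5000; (r_i+r_j)·cross = 12.5·-72.5000 = -906.2500
edge 1: (11.5,8)→(18,13)  cross = 11.5·13 − 18·8 = 5.5000; (r_i+r_j)·cross = 29.5·5.5000 = 162.2500
edge 2: (18,13)→(14,39.5)  cross = 18·39.5 − 14·13 = 529.0000; (r_i+r_j)·cross = 32·529.0000 = 16928.0000
edge 3: (14,39.5)→(2.5,27.5)  cross = 14·27.5 − 2.5·39.5 = 286.2500; (r_i+r_j)·cross = 16.5·286.2500 = 4723.1250
edge 4: (2.5,27.5)→(1,7)  cross = 2.5·7 − 1·27.5 = -10.0000; (r_i+r_j)·cross = 3.5·-10.0000 = -35.0000
Σcross = 738.2500 → A = |Σcross|/2 = 369.1250 mm²
Σ(r_i+r_j)·cross = 20872.1250 → first moment M = |Σ|/6 = 3478.6875
R_c = M/A = 3478.6875/369.1250 = 9.4241 mm
θ = 153° = 2.670354 rad
V = θ·R_c·A = 2.670354·9.4241·369.1250 = 9289.326 mm³

Volume = 9289.326 mm³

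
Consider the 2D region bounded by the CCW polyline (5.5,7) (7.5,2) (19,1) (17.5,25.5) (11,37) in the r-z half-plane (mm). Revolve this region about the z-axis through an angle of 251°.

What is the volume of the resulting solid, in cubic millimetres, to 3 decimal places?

Profile (r,z), 5 vertices: (5.5,7) (7.5,2) (19,1) (17.5,25.5) (11,37)
edge 0: (5.5,7)→(7.5,2)  cross = 5.5·2 − 7.5·7 = -41.5000; (r_i+r_j)·cross = 13·-41.5000 = -539.5000
edge 1: (7.5,2)→(19,1)  cross = 7.5·1 − 19·2 = -30.5000; (r_i+r_j)·cross = 26.5·-30.5000 = -808.2500
edge 2: (19,1)→(17.5,25.5)  cross = 19·25.5 − 17.5·1 = 467.0000; (r_i+r_j)·cross = 36.5·467.0000 = 17045.5000
edge 3: (17.5,25.5)→(11,37)  cross = 17.5·37 − 11·25.5 = 367.0000; (r_i+r_j)·cross = 28.5·367.0000 = 10459.5000
edge 4: (11,37)→(5.5,7)  cross = 11·7 − 5.5·37 = -126.5000; (r_i+r_j)·cross = 16.5·-126.5000 = -2087.2500
Σcross = 635.5000 → A = |Σcross|/2 = 317.7500 mm²
Σ(r_i+r_j)·cross = 24070.0000 → first moment M = |Σ|/6 = 4011.6667
R_c = M/A = 4011.6667/317.7500 = 12.6252 mm
θ = 251° = 4.380776 rad
V = θ·R_c·A = 4.380776·12.6252·317.7500 = 17574.215 mm³

Volume = 17574.215 mm³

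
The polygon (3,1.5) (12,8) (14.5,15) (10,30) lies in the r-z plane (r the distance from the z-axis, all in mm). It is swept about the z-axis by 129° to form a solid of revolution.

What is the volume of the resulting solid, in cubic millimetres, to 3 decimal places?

Profile (r,z), 4 vertices: (3,1.5) (12,8) (14.5,15) (10,30)
edge 0: (3,1.5)→(12,8)  cross = 3·8 − 12·1.5 = 6.0000; (r_i+r_j)·cross = 15·6.0000 = 90.0000
edge 1: (12,8)→(14.5,15)  cross = 12·15 − 14.5·8 = 64.0000; (r_i+r_j)·cross = 26.5·64.0000 = 1696.0000
edge 2: (14.5,15)→(10,30)  cross = 14.5·30 − 10·15 = 285.0000; (r_i+r_j)·cross = 24.5·285.0000 = 6982.5000
edge 3: (10,30)→(3,1.5)  cross = 10·1.5 − 3·30 = -75.0000; (r_i+r_j)·cross = 13·-75.0000 = -975.0000
Σcross = 280.0000 → A = |Σcross|/2 = 140.0000 mm²
Σ(r_i+r_j)·cross = 7793.5000 → first moment M = |Σ|/6 = 1298.9167
R_c = M/A = 1298.9167/140.0000 = 9.2780 mm
θ = 129° = 2.251475 rad
V = θ·R_c·A = 2.251475·9.2780·140.0000 = 2924.478 mm³

Volume = 2924.478 mm³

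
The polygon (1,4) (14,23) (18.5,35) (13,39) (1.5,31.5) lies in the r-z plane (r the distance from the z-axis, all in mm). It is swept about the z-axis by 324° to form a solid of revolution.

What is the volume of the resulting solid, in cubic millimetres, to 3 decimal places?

Volume = 14157.666 mm³

Profile (r,z), 5 vertices: (1,4) (14,23) (18.5,35) (13,39) (1.5,31.5)
edge 0: (1,4)→(14,23)  cross = 1·23 − 14·4 = -33.0000; (r_i+r_j)·cross = 15·-33.0000 = -495.0000
edge 1: (14,23)→(18.5,35)  cross = 14·35 − 18.5·23 = 64.5000; (r_i+r_j)·cross = 32.5·64.5000 = 2096.2500
edge 2: (18.5,35)→(13,39)  cross = 18.5·39 − 13·35 = 266.5000; (r_i+r_j)·cross = 31.5·266.5000 = 8394.7500
edge 3: (13,39)→(1.5,31.5)  cross = 13·31.5 − 1.5·39 = 351.0000; (r_i+r_j)·cross = 14.5·351.0000 = 5089.5000
edge 4: (1.5,31.5)→(1,4)  cross = 1.5·4 − 1·31.5 = -25.5000; (r_i+r_j)·cross = 2.5·-25.5000 = -63.7500
Σcross = 623.5000 → A = |Σcross|/2 = 311.7500 mm²
Σ(r_i+r_j)·cross = 15021.7500 → first moment M = |Σ|/6 = 2503.6250
R_c = M/A = 2503.6250/311.7500 = 8.0309 mm
θ = 324° = 5.654867 rad
V = θ·R_c·A = 5.654867·8.0309·311.7500 = 14157.666 mm³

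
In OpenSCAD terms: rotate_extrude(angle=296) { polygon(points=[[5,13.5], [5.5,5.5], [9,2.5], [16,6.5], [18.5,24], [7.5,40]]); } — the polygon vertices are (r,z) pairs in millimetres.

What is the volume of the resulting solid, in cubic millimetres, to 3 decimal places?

Volume = 18837.810 mm³

Profile (r,z), 6 vertices: (5,13.5) (5.5,5.5) (9,2.5) (16,6.5) (18.5,24) (7.5,40)
edge 0: (5,13.5)→(5.5,5.5)  cross = 5·5.5 − 5.5·13.5 = -46.7500; (r_i+r_j)·cross = 10.5·-46.7500 = -490.8750
edge 1: (5.5,5.5)→(9,2.5)  cross = 5.5·2.5 − 9·5.5 = -35.7500; (r_i+r_j)·cross = 14.5·-35.7500 = -518.3750
edge 2: (9,2.5)→(16,6.5)  cross = 9·6.5 − 16·2.5 = 18.5000; (r_i+r_j)·cross = 25·18.5000 = 462.5000
edge 3: (16,6.5)→(18.5,24)  cross = 16·24 − 18.5·6.5 = 263.7500; (r_i+r_j)·cross = 34.5·263.7500 = 9099.3750
edge 4: (18.5,24)→(7.5,40)  cross = 18.5·40 − 7.5·24 = 560.0000; (r_i+r_j)·cross = 26·560.0000 = 14560.0000
edge 5: (7.5,40)→(5,13.5)  cross = 7.5·13.5 − 5·40 = -98.7500; (r_i+r_j)·cross = 12.5·-98.7500 = -1234.3750
Σcross = 661.0000 → A = |Σcross|/2 = 330.5000 mm²
Σ(r_i+r_j)·cross = 21878.2500 → first moment M = |Σ|/6 = 3646.3750
R_c = M/A = 3646.3750/330.5000 = 11.0329 mm
θ = 296° = 5.166175 rad
V = θ·R_c·A = 5.166175·11.0329·330.5000 = 18837.810 mm³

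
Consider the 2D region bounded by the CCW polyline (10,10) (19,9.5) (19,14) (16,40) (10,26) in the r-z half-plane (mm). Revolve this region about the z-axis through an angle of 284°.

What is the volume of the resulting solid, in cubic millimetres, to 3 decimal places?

Profile (r,z), 5 vertices: (10,10) (19,9.5) (19,14) (16,40) (10,26)
edge 0: (10,10)→(19,9.5)  cross = 10·9.5 − 19·10 = -95.0000; (r_i+r_j)·cross = 29·-95.0000 = -2755.0000
edge 1: (19,9.5)→(19,14)  cross = 19·14 − 19·9.5 = 85.5000; (r_i+r_j)·cross = 38·85.5000 = 3249.0000
edge 2: (19,14)→(16,40)  cross = 19·40 − 16·14 = 536.0000; (r_i+r_j)·cross = 35·536.0000 = 18760.0000
edge 3: (16,40)→(10,26)  cross = 16·26 − 10·40 = 16.0000; (r_i+r_j)·cross = 26·16.0000 = 416.0000
edge 4: (10,26)→(10,10)  cross = 10·10 − 10·26 = -160.0000; (r_i+r_j)·cross = 20·-160.0000 = -3200.0000
Σcross = 382.5000 → A = |Σcross|/2 = 191.2500 mm²
Σ(r_i+r_j)·cross = 16470.0000 → first moment M = |Σ|/6 = 2745.0000
R_c = M/A = 2745.0000/191.2500 = 14.3529 mm
θ = 284° = 4.956735 rad
V = θ·R_c·A = 4.956735·14.3529·191.2500 = 13606.238 mm³

Volume = 13606.238 mm³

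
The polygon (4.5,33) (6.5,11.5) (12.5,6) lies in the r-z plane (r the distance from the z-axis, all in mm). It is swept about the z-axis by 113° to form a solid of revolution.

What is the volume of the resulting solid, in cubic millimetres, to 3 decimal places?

Volume = 911.495 mm³

Profile (r,z), 3 vertices: (4.5,33) (6.5,11.5) (12.5,6)
edge 0: (4.5,33)→(6.5,11.5)  cross = 4.5·11.5 − 6.5·33 = -162.7500; (r_i+r_j)·cross = 11·-162.7500 = -1790.2500
edge 1: (6.5,11.5)→(12.5,6)  cross = 6.5·6 − 12.5·11.5 = -104.7500; (r_i+r_j)·cross = 19·-104.7500 = -1990.2500
edge 2: (12.5,6)→(4.5,33)  cross = 12.5·33 − 4.5·6 = 385.5000; (r_i+r_j)·cross = 17·385.5000 = 6553.5000
Σcross = 118.0000 → A = |Σcross|/2 = 59.0000 mm²
Σ(r_i+r_j)·cross = 2773.0000 → first moment M = |Σ|/6 = 462.1667
R_c = M/A = 462.1667/59.0000 = 7.8333 mm
θ = 113° = 1.972222 rad
V = θ·R_c·A = 1.972222·7.8333·59.0000 = 911.495 mm³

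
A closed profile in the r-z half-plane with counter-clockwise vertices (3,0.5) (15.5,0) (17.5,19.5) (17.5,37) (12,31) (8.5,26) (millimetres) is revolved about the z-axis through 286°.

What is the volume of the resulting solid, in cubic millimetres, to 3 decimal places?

Profile (r,z), 6 vertices: (3,0.5) (15.5,0) (17.5,19.5) (17.5,37) (12,31) (8.5,26)
edge 0: (3,0.5)→(15.5,0)  cross = 3·0 − 15.5·0.5 = -7.7500; (r_i+r_j)·cross = 18.5·-7.7500 = -143.3750
edge 1: (15.5,0)→(17.5,19.5)  cross = 15.5·19.5 − 17.5·0 = 302.2500; (r_i+r_j)·cross = 33·302.2500 = 9974.2500
edge 2: (17.5,19.5)→(17.5,37)  cross = 17.5·37 − 17.5·19.5 = 306.2500; (r_i+r_j)·cross = 35·306.2500 = 10718.7500
edge 3: (17.5,37)→(12,31)  cross = 17.5·31 − 12·37 = 98.5000; (r_i+r_j)·cross = 29.5·98.5000 = 2905.7500
edge 4: (12,31)→(8.5,26)  cross = 12·26 − 8.5·31 = 48.5000; (r_i+r_j)·cross = 20.5·48.5000 = 994.2500
edge 5: (8.5,26)→(3,0.5)  cross = 8.5·0.5 − 3·26 = -73.7500; (r_i+r_j)·cross = 11.5·-73.7500 = -848.1250
Σcross = 674.0000 → A = |Σcross|/2 = 337.0000 mm²
Σ(r_i+r_j)·cross = 23601.5000 → first moment M = |Σ|/6 = 3933.5833
R_c = M/A = 3933.5833/337.0000 = 11.6724 mm
θ = 286° = 4.991642 rad
V = θ·R_c·A = 4.991642·11.6724·337.0000 = 19635.038 mm³

Volume = 19635.038 mm³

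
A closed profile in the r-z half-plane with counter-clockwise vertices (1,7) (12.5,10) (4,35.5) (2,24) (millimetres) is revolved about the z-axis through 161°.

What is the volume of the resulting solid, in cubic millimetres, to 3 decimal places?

Profile (r,z), 4 vertices: (1,7) (12.5,10) (4,35.5) (2,24)
edge 0: (1,7)→(12.5,10)  cross = 1·10 − 12.5·7 = -77.5000; (r_i+r_j)·cross = 13.5·-77.5000 = -1046.2500
edge 1: (12.5,10)→(4,35.5)  cross = 12.5·35.5 − 4·10 = 403.7500; (r_i+r_j)·cross = 16.5·403.7500 = 6661.8750
edge 2: (4,35.5)→(2,24)  cross = 4·24 − 2·35.5 = 25.0000; (r_i+r_j)·cross = 6·25.0000 = 150.0000
edge 3: (2,24)→(1,7)  cross = 2·7 − 1·24 = -10.0000; (r_i+r_j)·cross = 3·-10.0000 = -30.0000
Σcross = 341.2500 → A = |Σcross|/2 = 170.6250 mm²
Σ(r_i+r_j)·cross = 5735.6250 → first moment M = |Σ|/6 = 955.9375
R_c = M/A = 955.9375/170.6250 = 5.6026 mm
θ = 161° = 2.809980 rad
V = θ·R_c·A = 2.809980·5.6026·170.6250 = 2686.165 mm³

Volume = 2686.165 mm³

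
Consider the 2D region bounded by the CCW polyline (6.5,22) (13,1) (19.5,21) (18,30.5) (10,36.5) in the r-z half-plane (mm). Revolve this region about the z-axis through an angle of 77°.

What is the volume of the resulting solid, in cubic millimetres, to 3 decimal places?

Profile (r,z), 5 vertices: (6.5,22) (13,1) (19.5,21) (18,30.5) (10,36.5)
edge 0: (6.5,22)→(13,1)  cross = 6.5·1 − 13·22 = -279.5000; (r_i+r_j)·cross = 19.5·-279.5000 = -5450.2500
edge 1: (13,1)→(19.5,21)  cross = 13·21 − 19.5·1 = 253.5000; (r_i+r_j)·cross = 32.5·253.5000 = 8238.7500
edge 2: (19.5,21)→(18,30.5)  cross = 19.5·30.5 − 18·21 = 216.7500; (r_i+r_j)·cross = 37.5·216.7500 = 8128.1250
edge 3: (18,30.5)→(10,36.5)  cross = 18·36.5 − 10·30.5 = 352.0000; (r_i+r_j)·cross = 28·352.0000 = 9856.0000
edge 4: (10,36.5)→(6.5,22)  cross = 10·22 − 6.5·36.5 = -17.2500; (r_i+r_j)·cross = 16.5·-17.2500 = -284.6250
Σcross = 525.5000 → A = |Σcross|/2 = 262.7500 mm²
Σ(r_i+r_j)·cross = 20488.0000 → first moment M = |Σ|/6 = 3414.6667
R_c = M/A = 3414.6667/262.7500 = 12.9959 mm
θ = 77° = 1.343904 rad
V = θ·R_c·A = 1.343904·12.9959·262.7500 = 4588.983 mm³

Volume = 4588.983 mm³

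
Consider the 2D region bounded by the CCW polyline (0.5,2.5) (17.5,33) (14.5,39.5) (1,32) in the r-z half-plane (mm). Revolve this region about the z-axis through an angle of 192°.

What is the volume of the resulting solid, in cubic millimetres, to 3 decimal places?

Profile (r,z), 4 vertices: (0.5,2.5) (17.5,33) (14.5,39.5) (1,32)
edge 0: (0.5,2.5)→(17.5,33)  cross = 0.5·33 − 17.5·2.5 = -27.2500; (r_i+r_j)·cross = 18·-27.2500 = -490.5000
edge 1: (17.5,33)→(14.5,39.5)  cross = 17.5·39.5 − 14.5·33 = 212.7500; (r_i+r_j)·cross = 32·212.7500 = 6808.0000
edge 2: (14.5,39.5)→(1,32)  cross = 14.5·32 − 1·39.5 = 424.5000; (r_i+r_j)·cross = 15.5·424.5000 = 6579.7500
edge 3: (1,32)→(0.5,2.5)  cross = 1·2.5 − 0.5·32 = -13.5000; (r_i+r_j)·cross = 1.5·-13.5000 = -20.2500
Σcross = 596.5000 → A = |Σcross|/2 = 298.2500 mm²
Σ(r_i+r_j)·cross = 12877.0000 → first moment M = |Σ|/6 = 2146.1667
R_c = M/A = 2146.1667/298.2500 = 7.1959 mm
θ = 192° = 3.351032 rad
V = θ·R_c·A = 3.351032·7.1959·298.2500 = 7191.874 mm³

Volume = 7191.874 mm³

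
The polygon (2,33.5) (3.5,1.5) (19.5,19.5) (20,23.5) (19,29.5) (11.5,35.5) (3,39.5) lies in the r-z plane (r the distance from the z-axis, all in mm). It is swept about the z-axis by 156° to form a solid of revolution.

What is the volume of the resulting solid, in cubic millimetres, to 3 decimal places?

Volume = 10861.812 mm³

Profile (r,z), 7 vertices: (2,33.5) (3.5,1.5) (19.5,19.5) (20,23.5) (19,29.5) (11.5,35.5) (3,39.5)
edge 0: (2,33.5)→(3.5,1.5)  cross = 2·1.5 − 3.5·33.5 = -114.2500; (r_i+r_j)·cross = 5.5·-114.2500 = -628.3750
edge 1: (3.5,1.5)→(19.5,19.5)  cross = 3.5·19.5 − 19.5·1.5 = 39.0000; (r_i+r_j)·cross = 23·39.0000 = 897.0000
edge 2: (19.5,19.5)→(20,23.5)  cross = 19.5·23.5 − 20·19.5 = 68.2500; (r_i+r_j)·cross = 39.5·68.2500 = 2695.8750
edge 3: (20,23.5)→(19,29.5)  cross = 20·29.5 − 19·23.5 = 143.5000; (r_i+r_j)·cross = 39·143.5000 = 5596.5000
edge 4: (19,29.5)→(11.5,35.5)  cross = 19·35.5 − 11.5·29.5 = 335.2500; (r_i+r_j)·cross = 30.5·335.2500 = 10225.1250
edge 5: (11.5,35.5)→(3,39.5)  cross = 11.5·39.5 − 3·35.5 = 347.7500; (r_i+r_j)·cross = 14.5·347.7500 = 5042.3750
edge 6: (3,39.5)→(2,33.5)  cross = 3·33.5 − 2·39.5 = 21.5000; (r_i+r_j)·cross = 5·21.5000 = 107.5000
Σcross = 841.0000 → A = |Σcross|/2 = 420.5000 mm²
Σ(r_i+r_j)·cross = 23936.0000 → first moment M = |Σ|/6 = 3989.3333
R_c = M/A = 3989.3333/420.5000 = 9.4871 mm
θ = 156° = 2.722714 rad
V = θ·R_c·A = 2.722714·9.4871·420.5000 = 10861.812 mm³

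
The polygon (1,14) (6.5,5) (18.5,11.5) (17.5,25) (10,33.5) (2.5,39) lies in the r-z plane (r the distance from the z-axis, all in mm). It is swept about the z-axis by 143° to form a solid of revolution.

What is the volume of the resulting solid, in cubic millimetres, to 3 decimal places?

Volume = 8892.298 mm³

Profile (r,z), 6 vertices: (1,14) (6.5,5) (18.5,11.5) (17.5,25) (10,33.5) (2.5,39)
edge 0: (1,14)→(6.5,5)  cross = 1·5 − 6.5·14 = -86.0000; (r_i+r_j)·cross = 7.5·-86.0000 = -645.0000
edge 1: (6.5,5)→(18.5,11.5)  cross = 6.5·11.5 − 18.5·5 = -17.7500; (r_i+r_j)·cross = 25·-17.7500 = -443.7500
edge 2: (18.5,11.5)→(17.5,25)  cross = 18.5·25 − 17.5·11.5 = 261.2500; (r_i+r_j)·cross = 36·261.2500 = 9405.0000
edge 3: (17.5,25)→(10,33.5)  cross = 17.5·33.5 − 10·25 = 336.2500; (r_i+r_j)·cross = 27.5·336.2500 = 9246.8750
edge 4: (10,33.5)→(2.5,39)  cross = 10·39 − 2.5·33.5 = 306.2500; (r_i+r_j)·cross = 12.5·306.2500 = 3828.1250
edge 5: (2.5,39)→(1,14)  cross = 2.5·14 − 1·39 = -4.0000; (r_i+r_j)·cross = 3.5·-4.0000 = -14.0000
Σcross = 796.0000 → A = |Σcross|/2 = 398.0000 mm²
Σ(r_i+r_j)·cross = 21377.2500 → first moment M = |Σ|/6 = 3562.8750
R_c = M/A = 3562.8750/398.0000 = 8.9519 mm
θ = 143° = 2.495821 rad
V = θ·R_c·A = 2.495821·8.9519·398.0000 = 8892.298 mm³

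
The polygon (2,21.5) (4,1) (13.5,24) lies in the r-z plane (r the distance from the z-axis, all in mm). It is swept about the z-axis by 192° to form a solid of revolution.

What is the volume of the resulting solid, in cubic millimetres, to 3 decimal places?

Volume = 2621.973 mm³

Profile (r,z), 3 vertices: (2,21.5) (4,1) (13.5,24)
edge 0: (2,21.5)→(4,1)  cross = 2·1 − 4·21.5 = -84.0000; (r_i+r_j)·cross = 6·-84.0000 = -504.0000
edge 1: (4,1)→(13.5,24)  cross = 4·24 − 13.5·1 = 82.5000; (r_i+r_j)·cross = 17.5·82.5000 = 1443.7500
edge 2: (13.5,24)→(2,21.5)  cross = 13.5·21.5 − 2·24 = 242.2500; (r_i+r_j)·cross = 15.5·242.2500 = 3754.8750
Σcross = 240.7500 → A = |Σcross|/2 = 120.3750 mm²
Σ(r_i+r_j)·cross = 4694.6250 → first moment M = |Σ|/6 = 782.4375
R_c = M/A = 782.4375/120.3750 = 6.5000 mm
θ = 192° = 3.351032 rad
V = θ·R_c·A = 3.351032·6.5000·120.3750 = 2621.973 mm³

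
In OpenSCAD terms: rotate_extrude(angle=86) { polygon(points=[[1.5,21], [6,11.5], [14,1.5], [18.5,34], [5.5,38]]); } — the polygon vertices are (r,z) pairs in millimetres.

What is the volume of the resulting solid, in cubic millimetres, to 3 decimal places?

Volume = 5880.352 mm³

Profile (r,z), 5 vertices: (1.5,21) (6,11.5) (14,1.5) (18.5,34) (5.5,38)
edge 0: (1.5,21)→(6,11.5)  cross = 1.5·11.5 − 6·21 = -108.7500; (r_i+r_j)·cross = 7.5·-108.7500 = -815.6250
edge 1: (6,11.5)→(14,1.5)  cross = 6·1.5 − 14·11.5 = -152.0000; (r_i+r_j)·cross = 20·-152.0000 = -3040.0000
edge 2: (14,1.5)→(18.5,34)  cross = 14·34 − 18.5·1.5 = 448.2500; (r_i+r_j)·cross = 32.5·448.2500 = 14568.1250
edge 3: (18.5,34)→(5.5,38)  cross = 18.5·38 − 5.5·34 = 516.0000; (r_i+r_j)·cross = 24·516.0000 = 12384.0000
edge 4: (5.5,38)→(1.5,21)  cross = 5.5·21 − 1.5·38 = 58.5000; (r_i+r_j)·cross = 7·58.5000 = 409.5000
Σcross = 762.0000 → A = |Σcross|/2 = 381.0000 mm²
Σ(r_i+r_j)·cross = 23506.0000 → first moment M = |Σ|/6 = 3917.6667
R_c = M/A = 3917.6667/381.0000 = 10.2826 mm
θ = 86° = 1.500983 rad
V = θ·R_c·A = 1.500983·10.2826·381.0000 = 5880.352 mm³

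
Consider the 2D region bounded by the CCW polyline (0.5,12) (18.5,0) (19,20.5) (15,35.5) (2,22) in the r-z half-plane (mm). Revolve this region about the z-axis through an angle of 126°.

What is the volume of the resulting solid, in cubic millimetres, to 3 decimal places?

Volume = 9865.733 mm³

Profile (r,z), 5 vertices: (0.5,12) (18.5,0) (19,20.5) (15,35.5) (2,22)
edge 0: (0.5,12)→(18.5,0)  cross = 0.5·0 − 18.5·12 = -222.0000; (r_i+r_j)·cross = 19·-222.0000 = -4218.0000
edge 1: (18.5,0)→(19,20.5)  cross = 18.5·20.5 − 19·0 = 379.2500; (r_i+r_j)·cross = 37.5·379.2500 = 14221.8750
edge 2: (19,20.5)→(15,35.5)  cross = 19·35.5 − 15·20.5 = 367.0000; (r_i+r_j)·cross = 34·367.0000 = 12478.0000
edge 3: (15,35.5)→(2,22)  cross = 15·22 − 2·35.5 = 259.0000; (r_i+r_j)·cross = 17·259.0000 = 4403.0000
edge 4: (2,22)→(0.5,12)  cross = 2·12 − 0.5·22 = 13.0000; (r_i+r_j)·cross = 2.5·13.0000 = 32.5000
Σcross = 796.2500 → A = |Σcross|/2 = 398.1250 mm²
Σ(r_i+r_j)·cross = 26917.3750 → first moment M = |Σ|/6 = 4486.2292
R_c = M/A = 4486.2292/398.1250 = 11.2684 mm
θ = 126° = 2.199115 rad
V = θ·R_c·A = 2.199115·11.2684·398.1250 = 9865.733 mm³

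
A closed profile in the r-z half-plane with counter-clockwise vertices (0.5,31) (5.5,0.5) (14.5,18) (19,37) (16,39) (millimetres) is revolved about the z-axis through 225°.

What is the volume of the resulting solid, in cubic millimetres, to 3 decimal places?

Profile (r,z), 5 vertices: (0.5,31) (5.5,0.5) (14.5,18) (19,37) (16,39)
edge 0: (0.5,31)→(5.5,0.5)  cross = 0.5·0.5 − 5.5·31 = -170.2500; (r_i+r_j)·cross = 6·-170.2500 = -1021.5000
edge 1: (5.5,0.5)→(14.5,18)  cross = 5.5·18 − 14.5·0.5 = 91.7500; (r_i+r_j)·cross = 20·91.7500 = 1835.0000
edge 2: (14.5,18)→(19,37)  cross = 14.5·37 − 19·18 = 194.5000; (r_i+r_j)·cross = 33.5·194.5000 = 6515.7500
edge 3: (19,37)→(16,39)  cross = 19·39 − 16·37 = 149.0000; (r_i+r_j)·cross = 35·149.0000 = 5215.0000
edge 4: (16,39)→(0.5,31)  cross = 16·31 − 0.5·39 = 476.5000; (r_i+r_j)·cross = 16.5·476.5000 = 7862.2500
Σcross = 741.5000 → A = |Σcross|/2 = 370.7500 mm²
Σ(r_i+r_j)·cross = 20406.5000 → first moment M = |Σ|/6 = 3401.0833
R_c = M/A = 3401.0833/370.7500 = 9.1735 mm
θ = 225° = 3.926991 rad
V = θ·R_c·A = 3.926991·9.1735·370.7500 = 13356.023 mm³

Volume = 13356.023 mm³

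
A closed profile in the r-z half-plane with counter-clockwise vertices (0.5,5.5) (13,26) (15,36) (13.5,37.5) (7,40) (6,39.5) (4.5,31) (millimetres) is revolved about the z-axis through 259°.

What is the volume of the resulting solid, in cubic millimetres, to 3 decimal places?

Profile (r,z), 7 vertices: (0.5,5.5) (13,26) (15,36) (13.5,37.5) (7,40) (6,39.5) (4.5,31)
edge 0: (0.5,5.5)→(13,26)  cross = 0.5·26 − 13·5.5 = -58.5000; (r_i+r_j)·cross = 13.5·-58.5000 = -789.7500
edge 1: (13,26)→(15,36)  cross = 13·36 − 15·26 = 78.0000; (r_i+r_j)·cross = 28·78.0000 = 2184.0000
edge 2: (15,36)→(13.5,37.5)  cross = 15·37.5 − 13.5·36 = 76.5000; (r_i+r_j)·cross = 28.5·76.5000 = 2180.2500
edge 3: (13.5,37.5)→(7,40)  cross = 13.5·40 − 7·37.5 = 277.5000; (r_i+r_j)·cross = 20.5·277.5000 = 5688.7500
edge 4: (7,40)→(6,39.5)  cross = 7·39.5 − 6·40 = 36.5000; (r_i+r_j)·cross = 13·36.5000 = 474.5000
edge 5: (6,39.5)→(4.5,31)  cross = 6·31 − 4.5·39.5 = 8.2500; (r_i+r_j)·cross = 10.5·8.2500 = 86.6250
edge 6: (4.5,31)→(0.5,5.5)  cross = 4.5·5.5 − 0.5·31 = 9.2500; (r_i+r_j)·cross = 5·9.2500 = 46.2500
Σcross = 427.5000 → A = |Σcross|/2 = 213.7500 mm²
Σ(r_i+r_j)·cross = 9870.6250 → first moment M = |Σ|/6 = 1645.1042
R_c = M/A = 1645.1042/213.7500 = 7.6964 mm
θ = 259° = 4.520403 rad
V = θ·R_c·A = 4.520403·7.6964·213.7500 = 7436.533 mm³

Volume = 7436.533 mm³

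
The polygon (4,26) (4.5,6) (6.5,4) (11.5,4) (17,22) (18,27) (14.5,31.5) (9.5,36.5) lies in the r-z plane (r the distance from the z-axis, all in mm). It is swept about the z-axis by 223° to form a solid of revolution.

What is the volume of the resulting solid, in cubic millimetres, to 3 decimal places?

Volume = 12119.464 mm³

Profile (r,z), 8 vertices: (4,26) (4.5,6) (6.5,4) (11.5,4) (17,22) (18,27) (14.5,31.5) (9.5,36.5)
edge 0: (4,26)→(4.5,6)  cross = 4·6 − 4.5·26 = -93.0000; (r_i+r_j)·cross = 8.5·-93.0000 = -790.5000
edge 1: (4.5,6)→(6.5,4)  cross = 4.5·4 − 6.5·6 = -21.0000; (r_i+r_j)·cross = 11·-21.0000 = -231.0000
edge 2: (6.5,4)→(11.5,4)  cross = 6.5·4 − 11.5·4 = -20.0000; (r_i+r_j)·cross = 18·-20.0000 = -360.0000
edge 3: (11.5,4)→(17,22)  cross = 11.5·22 − 17·4 = 185.0000; (r_i+r_j)·cross = 28.5·185.0000 = 5272.5000
edge 4: (17,22)→(18,27)  cross = 17·27 − 18·22 = 63.0000; (r_i+r_j)·cross = 35·63.0000 = 2205.0000
edge 5: (18,27)→(14.5,31.5)  cross = 18·31.5 − 14.5·27 = 175.5000; (r_i+r_j)·cross = 32.5·175.5000 = 5703.7500
edge 6: (14.5,31.5)→(9.5,36.5)  cross = 14.5·36.5 − 9.5·31.5 = 230.0000; (r_i+r_j)·cross = 24·230.0000 = 5520.0000
edge 7: (9.5,36.5)→(4,26)  cross = 9.5·26 − 4·36.5 = 101.0000; (r_i+r_j)·cross = 13.5·101.0000 = 1363.5000
Σcross = 620.5000 → A = |Σcross|/2 = 310.2500 mm²
Σ(r_i+r_j)·cross = 18683.2500 → first moment M = |Σ|/6 = 3113.8750
R_c = M/A = 3113.8750/310.2500 = 10.0367 mm
θ = 223° = 3.892084 rad
V = θ·R_c·A = 3.892084·10.0367·310.2500 = 12119.464 mm³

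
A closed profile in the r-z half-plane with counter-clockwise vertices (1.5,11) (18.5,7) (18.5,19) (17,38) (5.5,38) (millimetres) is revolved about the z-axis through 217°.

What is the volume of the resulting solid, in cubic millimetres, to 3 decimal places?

Volume = 17485.631 mm³

Profile (r,z), 5 vertices: (1.5,11) (18.5,7) (18.5,19) (17,38) (5.5,38)
edge 0: (1.5,11)→(18.5,7)  cross = 1.5·7 − 18.5·11 = -193.0000; (r_i+r_j)·cross = 20·-193.0000 = -3860.0000
edge 1: (18.5,7)→(18.5,19)  cross = 18.5·19 − 18.5·7 = 222.0000; (r_i+r_j)·cross = 37·222.0000 = 8214.0000
edge 2: (18.5,19)→(17,38)  cross = 18.5·38 − 17·19 = 380.0000; (r_i+r_j)·cross = 35.5·380.0000 = 13490.0000
edge 3: (17,38)→(5.5,38)  cross = 17·38 − 5.5·38 = 437.0000; (r_i+r_j)·cross = 22.5·437.0000 = 9832.5000
edge 4: (5.5,38)→(1.5,11)  cross = 5.5·11 − 1.5·38 = 3.5000; (r_i+r_j)·cross = 7·3.5000 = 24.5000
Σcross = 849.5000 → A = |Σcross|/2 = 424.7500 mm²
Σ(r_i+r_j)·cross = 27701.0000 → first moment M = |Σ|/6 = 4616.8333
R_c = M/A = 4616.8333/424.7500 = 10.8695 mm
θ = 217° = 3.787364 rad
V = θ·R_c·A = 3.787364·10.8695·424.7500 = 17485.631 mm³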